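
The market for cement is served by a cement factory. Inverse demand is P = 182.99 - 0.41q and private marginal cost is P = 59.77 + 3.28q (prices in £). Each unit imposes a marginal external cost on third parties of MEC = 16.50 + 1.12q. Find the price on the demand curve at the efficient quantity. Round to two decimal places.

Social marginal cost = private MC + MEC = 76.27 + 4.40q.
Set SMC = demand: 76.27 + 4.40q = 182.99 - 0.41q → q* = 22.1871.
Consumer price on the demand curve at q*: 182.99 − 0.41×22.1871 = 173.8933.

P = £173.89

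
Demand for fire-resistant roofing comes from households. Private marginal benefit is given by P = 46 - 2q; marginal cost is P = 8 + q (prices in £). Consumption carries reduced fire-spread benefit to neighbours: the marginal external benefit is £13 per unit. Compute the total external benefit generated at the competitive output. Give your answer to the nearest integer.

Market equilibrium (private): 8 + q = 46 - 2q → q_m = 12.6667.
Total external benefit = MEB × q_m = 13 × 12.6667 = 164.6671.

£165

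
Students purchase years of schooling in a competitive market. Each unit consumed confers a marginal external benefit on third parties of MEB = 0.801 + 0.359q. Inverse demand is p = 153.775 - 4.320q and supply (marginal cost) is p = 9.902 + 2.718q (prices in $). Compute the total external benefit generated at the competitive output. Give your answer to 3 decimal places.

Market equilibrium (private): 9.902 + 2.718q = 153.775 - 4.320q → q_m = 20.4423.
Total external benefit = ∫₀^{q_m} (0.801 + 0.359q) dq = 0.801×20.4423 + ½×0.359×20.4423² = 91.3851.

$91.385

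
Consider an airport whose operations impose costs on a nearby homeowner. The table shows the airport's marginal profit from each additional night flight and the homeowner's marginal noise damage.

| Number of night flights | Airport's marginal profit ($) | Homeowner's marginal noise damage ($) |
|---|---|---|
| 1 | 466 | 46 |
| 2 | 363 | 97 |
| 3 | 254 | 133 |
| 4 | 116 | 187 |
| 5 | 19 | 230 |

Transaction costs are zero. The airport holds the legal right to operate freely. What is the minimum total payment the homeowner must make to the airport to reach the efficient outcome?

Left alone the airport would choose level 5 (marginal profit stays positive).
Efficient level: k* = 3 (marginal profit ≥ marginal noise damage through 3).
The homeowner must at least cover the airport's forgone profit from cutting 5→3: 116 + 19 = 135.

$135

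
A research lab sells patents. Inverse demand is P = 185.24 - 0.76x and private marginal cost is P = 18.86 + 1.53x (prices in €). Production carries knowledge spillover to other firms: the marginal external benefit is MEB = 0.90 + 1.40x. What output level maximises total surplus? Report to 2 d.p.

Social marginal cost = private MC − MEB = 17.96 + 0.13x.
Set SMC = demand: 17.96 + 0.13x = 185.24 - 0.76x → x* = 187.9551.

x* = 187.96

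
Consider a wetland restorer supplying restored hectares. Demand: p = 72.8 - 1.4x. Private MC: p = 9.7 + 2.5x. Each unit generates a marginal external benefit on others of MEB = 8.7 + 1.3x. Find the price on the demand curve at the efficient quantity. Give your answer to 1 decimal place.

Social marginal cost = private MC − MEB = 1.0 + 1.2x.
Set SMC = demand: 1.0 + 1.2x = 72.8 - 1.4x → x* = 27.6154.
Consumer price on the demand curve at x*: 72.8 − 1.4×27.6154 = 34.1384.

P = 34.1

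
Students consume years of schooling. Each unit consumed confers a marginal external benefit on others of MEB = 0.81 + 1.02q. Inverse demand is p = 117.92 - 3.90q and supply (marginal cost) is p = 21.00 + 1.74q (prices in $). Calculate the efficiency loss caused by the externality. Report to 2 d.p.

Market equilibrium (private): 21.00 + 1.74q = 117.92 - 3.90q → q_m = 17.1844.
Social marginal benefit = demand + MEB = 118.73 - 2.88q.
Set SMB = MC: 118.73 - 2.88q = 21.00 + 1.74q → q* = 21.1537.
The loss is the area between SMB and MC from q* to q_m; with linear curves that's a triangle of height MEB(q_m).
DWL = ½ × 3.9693 × 18.3381 = 36.3947.

DWL = $36.39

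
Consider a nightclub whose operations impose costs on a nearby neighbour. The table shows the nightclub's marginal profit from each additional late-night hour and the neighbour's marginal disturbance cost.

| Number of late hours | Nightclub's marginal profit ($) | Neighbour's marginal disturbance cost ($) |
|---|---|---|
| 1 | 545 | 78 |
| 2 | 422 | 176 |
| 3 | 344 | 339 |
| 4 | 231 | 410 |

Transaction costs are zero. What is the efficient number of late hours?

Bargaining reaches the level where marginal profit last exceeds marginal disturbance cost.
That holds through level 3 (344 ≥ 339) but not at 4 (231 < 410).

3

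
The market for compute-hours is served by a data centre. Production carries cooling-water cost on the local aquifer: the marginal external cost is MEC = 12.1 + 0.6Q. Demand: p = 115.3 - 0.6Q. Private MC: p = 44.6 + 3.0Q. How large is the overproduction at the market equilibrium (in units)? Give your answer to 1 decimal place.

5.7 units

Market equilibrium (private): 44.6 + 3.0Q = 115.3 - 0.6Q → Q_m = 19.6389.
Social marginal cost = private MC + MEC = 56.7 + 3.6Q.
Set SMC = demand: 56.7 + 3.6Q = 115.3 - 0.6Q → Q* = 13.9524.
Gap = |19.6389 − 13.9524| = 5.6865.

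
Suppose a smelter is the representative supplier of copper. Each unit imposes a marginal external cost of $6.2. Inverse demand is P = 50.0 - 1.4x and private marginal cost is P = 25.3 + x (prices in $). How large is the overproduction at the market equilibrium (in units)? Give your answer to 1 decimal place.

Market equilibrium (private): 25.3 + x = 50.0 - 1.4x → x_m = 10.2917.
Social marginal cost = private MC + MEC = 31.5 + x.
Set SMC = demand: 31.5 + x = 50.0 - 1.4x → x* = 7.7083.
Gap = |10.2917 − 7.7083| = 2.5834.

2.6 units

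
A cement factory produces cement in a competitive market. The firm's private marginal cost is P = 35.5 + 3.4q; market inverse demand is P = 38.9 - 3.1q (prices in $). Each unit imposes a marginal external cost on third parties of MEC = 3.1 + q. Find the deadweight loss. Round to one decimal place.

Market equilibrium (private): 35.5 + 3.4q = 38.9 - 3.1q → q_m = 0.5231.
Social marginal cost = private MC + MEC = 38.6 + 4.4q.
Set SMC = demand: 38.6 + 4.4q = 38.9 - 3.1q → q* = 0.0400.
Between q* and q_m the wedge SMC − demand runs linearly from 0 to MEC(q_m), so the loss is a triangle.
DWL = ½ × 0.4831 × 3.6231 = 0.8752.

DWL = $0.9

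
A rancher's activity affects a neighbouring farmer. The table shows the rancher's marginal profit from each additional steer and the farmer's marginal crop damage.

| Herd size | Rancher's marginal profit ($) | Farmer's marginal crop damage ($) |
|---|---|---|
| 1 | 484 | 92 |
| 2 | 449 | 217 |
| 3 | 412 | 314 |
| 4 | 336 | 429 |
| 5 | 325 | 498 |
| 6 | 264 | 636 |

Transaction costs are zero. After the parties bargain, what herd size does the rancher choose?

Bargaining reaches the level where marginal profit last exceeds marginal crop damage.
That holds through level 3 (412 ≥ 314) but not at 4 (336 < 429).

3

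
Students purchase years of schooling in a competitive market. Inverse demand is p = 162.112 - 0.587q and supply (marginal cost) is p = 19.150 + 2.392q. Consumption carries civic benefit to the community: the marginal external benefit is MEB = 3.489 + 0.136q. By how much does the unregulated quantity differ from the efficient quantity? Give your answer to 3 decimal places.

Market equilibrium (private): 19.150 + 2.392q = 162.112 - 0.587q → q_m = 47.9899.
Social marginal benefit = demand + MEB = 165.601 - 0.451q.
Set SMB = MC: 165.601 - 0.451q = 19.150 + 2.392q → q* = 51.5128.
Gap = |47.9899 − 51.5128| = 3.5229.

3.523 units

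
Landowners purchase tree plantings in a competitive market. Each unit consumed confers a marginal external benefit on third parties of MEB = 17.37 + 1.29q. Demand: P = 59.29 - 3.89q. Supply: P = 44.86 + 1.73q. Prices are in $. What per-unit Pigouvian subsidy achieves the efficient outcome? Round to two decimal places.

Social marginal benefit = demand + MEB = 76.66 - 2.60q.
Set SMB = MC: 76.66 - 2.60q = 44.86 + 1.73q → q* = 7.3441.
The Pigouvian subsidy equals MEB at q*: 17.37 + 1.29×7.3441 = 26.8439.

subsidy = $26.84 per unit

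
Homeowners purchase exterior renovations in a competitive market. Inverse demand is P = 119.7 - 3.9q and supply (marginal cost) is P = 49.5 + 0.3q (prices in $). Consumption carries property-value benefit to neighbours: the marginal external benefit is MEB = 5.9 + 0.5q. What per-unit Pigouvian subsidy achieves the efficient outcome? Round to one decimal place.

Social marginal benefit = demand + MEB = 125.6 - 3.4q.
Set SMB = MC: 125.6 - 3.4q = 49.5 + 0.3q → q* = 20.5676.
The Pigouvian subsidy equals MEB at q*: 5.9 + 0.5×20.5676 = 16.1838.

subsidy = $16.2 per unit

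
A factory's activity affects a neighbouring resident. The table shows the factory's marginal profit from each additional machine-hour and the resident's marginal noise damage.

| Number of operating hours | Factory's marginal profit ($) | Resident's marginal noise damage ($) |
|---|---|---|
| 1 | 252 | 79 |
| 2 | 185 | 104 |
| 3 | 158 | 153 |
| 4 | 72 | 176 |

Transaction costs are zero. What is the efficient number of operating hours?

3

Bargaining reaches the level where marginal profit last exceeds marginal noise damage.
That holds through level 3 (158 ≥ 153) but not at 4 (72 < 176).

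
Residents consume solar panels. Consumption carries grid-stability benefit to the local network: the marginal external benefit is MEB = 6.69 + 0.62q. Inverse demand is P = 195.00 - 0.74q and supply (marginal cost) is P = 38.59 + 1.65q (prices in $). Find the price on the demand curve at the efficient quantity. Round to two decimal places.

Social marginal benefit = demand + MEB = 201.69 - 0.12q.
Set SMB = MC: 201.69 - 0.12q = 38.59 + 1.65q → q* = 92.1469.
Consumer price on the demand curve at q*: 195.00 − 0.74×92.1469 = 126.8113.

P = $126.81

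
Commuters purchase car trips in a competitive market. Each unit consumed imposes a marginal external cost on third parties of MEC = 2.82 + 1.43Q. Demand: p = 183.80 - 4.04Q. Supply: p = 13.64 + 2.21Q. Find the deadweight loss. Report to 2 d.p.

DWL = 113.49

Market equilibrium (private): 13.64 + 2.21Q = 183.80 - 4.04Q → Q_m = 27.2256.
Social marginal benefit = demand − MEC = 180.98 - 5.47Q.
Set SMB = MC: 180.98 - 5.47Q = 13.64 + 2.21Q → Q* = 21.7891.
Between Q* and Q_m the wedge MC − SMB runs linearly from 0 to MEC(Q_m), so the loss is a triangle.
DWL = ½ × 5.4365 × 41.7526 = 113.4940.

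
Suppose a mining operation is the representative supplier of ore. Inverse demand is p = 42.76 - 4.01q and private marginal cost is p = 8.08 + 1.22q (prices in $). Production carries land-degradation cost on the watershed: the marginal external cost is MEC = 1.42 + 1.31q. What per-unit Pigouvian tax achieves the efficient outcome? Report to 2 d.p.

Social marginal cost = private MC + MEC = 9.50 + 2.53q.
Set SMC = demand: 9.50 + 2.53q = 42.76 - 4.01q → q* = 5.0856.
The Pigouvian tax equals MEC at q*: 1.42 + 1.31×5.0856 = 8.0821.

tax = $8.08 per unit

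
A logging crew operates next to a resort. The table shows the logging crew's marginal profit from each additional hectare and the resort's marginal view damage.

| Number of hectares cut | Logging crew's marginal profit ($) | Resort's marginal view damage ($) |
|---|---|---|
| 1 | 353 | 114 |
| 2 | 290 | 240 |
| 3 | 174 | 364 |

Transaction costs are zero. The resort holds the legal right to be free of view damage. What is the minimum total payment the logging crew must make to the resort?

Efficient level: marginal profit ≥ marginal view damage through level 2, so k* = 2.
With the resort holding the right, the logging crew must at least compensate total damage at k*: 114 + 240 = 354.

$354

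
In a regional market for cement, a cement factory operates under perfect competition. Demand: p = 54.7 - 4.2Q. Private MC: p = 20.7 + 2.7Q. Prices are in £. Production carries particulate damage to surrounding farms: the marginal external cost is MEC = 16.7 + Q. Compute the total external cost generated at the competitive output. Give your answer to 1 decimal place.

Market equilibrium (private): 20.7 + 2.7Q = 54.7 - 4.2Q → Q_m = 4.9275.
Total external cost = ∫₀^{Q_m} (16.7 + 1.0Q) dQ = 16.7×4.9275 + ½×1.0×4.9275² = 94.4294.

£94.4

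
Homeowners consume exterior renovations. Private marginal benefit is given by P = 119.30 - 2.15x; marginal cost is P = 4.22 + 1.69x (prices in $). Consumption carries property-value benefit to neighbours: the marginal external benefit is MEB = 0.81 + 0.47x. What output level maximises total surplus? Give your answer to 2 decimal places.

Social marginal benefit = demand + MEB = 120.11 - 1.68x.
Set SMB = MC: 120.11 - 1.68x = 4.22 + 1.69x → x* = 34.3887.

x* = 34.39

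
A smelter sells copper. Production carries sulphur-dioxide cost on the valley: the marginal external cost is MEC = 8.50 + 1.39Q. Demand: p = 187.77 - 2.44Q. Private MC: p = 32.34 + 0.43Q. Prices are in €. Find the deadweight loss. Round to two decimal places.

DWL = €823.80

Market equilibrium (private): 32.34 + 0.43Q = 187.77 - 2.44Q → Q_m = 54.1568.
Social marginal cost = private MC + MEC = 40.84 + 1.82Q.
Set SMC = demand: 40.84 + 1.82Q = 187.77 - 2.44Q → Q* = 34.4906.
The welfare-loss triangle has base |Q_m − Q*| and height MEC(Q_m) (the vertical gap between SMC and demand is zero at Q* and MEC at Q_m).
DWL = ½ × 19.6662 × 83.7779 = 823.7965.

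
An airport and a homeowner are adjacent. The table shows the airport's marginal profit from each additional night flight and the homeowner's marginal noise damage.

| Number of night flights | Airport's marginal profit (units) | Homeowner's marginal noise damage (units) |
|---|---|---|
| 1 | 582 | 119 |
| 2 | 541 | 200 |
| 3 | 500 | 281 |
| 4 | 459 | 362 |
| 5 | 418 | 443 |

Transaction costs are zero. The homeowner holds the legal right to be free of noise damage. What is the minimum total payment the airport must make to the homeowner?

962

Efficient level: marginal profit ≥ marginal noise damage through level 4, so k* = 4.
With the homeowner holding the right, the airport must at least compensate total damage at k*: 119 + 200 + 281 + 362 = 962.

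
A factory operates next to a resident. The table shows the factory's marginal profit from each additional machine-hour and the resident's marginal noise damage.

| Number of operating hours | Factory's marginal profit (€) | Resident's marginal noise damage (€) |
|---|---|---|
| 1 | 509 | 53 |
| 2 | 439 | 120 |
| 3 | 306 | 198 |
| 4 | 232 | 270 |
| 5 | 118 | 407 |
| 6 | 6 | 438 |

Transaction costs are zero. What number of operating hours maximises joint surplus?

Bargaining reaches the level where marginal profit last exceeds marginal noise damage.
That holds through level 3 (306 ≥ 198) but not at 4 (232 < 270).

3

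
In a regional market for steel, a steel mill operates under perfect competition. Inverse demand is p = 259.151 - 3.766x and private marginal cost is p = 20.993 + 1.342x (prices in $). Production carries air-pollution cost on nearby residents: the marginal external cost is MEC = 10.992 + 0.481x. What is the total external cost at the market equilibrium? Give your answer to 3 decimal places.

$1035.306

Market equilibrium (private): 20.993 + 1.342x = 259.151 - 3.766x → x_m = 46.6245.
Total external cost = ∫₀^{x_m} (10.992 + 0.481x) dx = 10.992×46.6245 + ½×0.481×46.6245² = 1035.3060.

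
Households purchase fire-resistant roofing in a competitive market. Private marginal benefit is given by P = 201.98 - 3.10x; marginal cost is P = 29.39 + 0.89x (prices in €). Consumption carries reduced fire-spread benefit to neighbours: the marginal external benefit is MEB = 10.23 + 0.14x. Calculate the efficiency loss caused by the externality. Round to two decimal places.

Market equilibrium (private): 29.39 + 0.89x = 201.98 - 3.10x → x_m = 43.2556.
Social marginal benefit = demand + MEB = 212.21 - 2.96x.
Set SMB = MC: 212.21 - 2.96x = 29.39 + 0.89x → x* = 47.4857.
The welfare-loss triangle has base |x_m − x*| and height MEB(x_m) (the vertical gap between SMB and MC is zero at x* and MEB at x_m).
DWL = ½ × 4.2301 × 16.2858 = 34.4453.

DWL = €34.45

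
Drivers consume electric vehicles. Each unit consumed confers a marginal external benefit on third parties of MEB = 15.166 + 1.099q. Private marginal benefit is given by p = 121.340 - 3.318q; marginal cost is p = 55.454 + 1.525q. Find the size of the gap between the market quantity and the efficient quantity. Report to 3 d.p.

8.044 units

Market equilibrium (private): 55.454 + 1.525q = 121.340 - 3.318q → q_m = 13.6044.
Social marginal benefit = demand + MEB = 136.506 - 2.219q.
Set SMB = MC: 136.506 - 2.219q = 55.454 + 1.525q → q* = 21.6485.
Gap = |13.6044 − 21.6485| = 8.0441.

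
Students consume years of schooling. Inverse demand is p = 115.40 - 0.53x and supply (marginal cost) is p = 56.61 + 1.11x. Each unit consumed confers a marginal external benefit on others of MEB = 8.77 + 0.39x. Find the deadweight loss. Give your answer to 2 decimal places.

DWL = 207.03

Market equilibrium (private): 56.61 + 1.11x = 115.40 - 0.53x → x_m = 35.8476.
Social marginal benefit = demand + MEB = 124.17 - 0.14x.
Set SMB = MC: 124.17 - 0.14x = 56.61 + 1.11x → x* = 54.0480.
The welfare-loss triangle has base |x_m − x*| and height MEB(x_m) (the vertical gap between SMB and MC is zero at x* and MEB at x_m).
DWL = ½ × 18.2004 × 22.7505 = 207.0341.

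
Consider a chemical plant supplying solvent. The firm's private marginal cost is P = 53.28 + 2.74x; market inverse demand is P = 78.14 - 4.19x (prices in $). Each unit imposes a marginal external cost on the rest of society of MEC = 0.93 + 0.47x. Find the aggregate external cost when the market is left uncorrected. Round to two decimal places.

Market equilibrium (private): 53.28 + 2.74x = 78.14 - 4.19x → x_m = 3.5873.
Total external cost = ∫₀^{x_m} (0.93 + 0.47x) dx = 0.93×3.5873 + ½×0.47×3.5873² = 6.3603.

$6.36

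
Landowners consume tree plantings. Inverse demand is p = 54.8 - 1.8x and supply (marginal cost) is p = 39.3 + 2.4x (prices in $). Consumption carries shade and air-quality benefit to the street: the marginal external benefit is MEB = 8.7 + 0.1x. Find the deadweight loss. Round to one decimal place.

Market equilibrium (private): 39.3 + 2.4x = 54.8 - 1.8x → x_m = 3.6905.
Social marginal benefit = demand + MEB = 63.5 - 1.7x.
Set SMB = MC: 63.5 - 1.7x = 39.3 + 2.4x → x* = 5.9024.
The loss is the area between SMB and MC from x* to x_m; with linear curves that's a triangle of height MEB(x_m).
DWL = ½ × 2.2119 × 9.0690 = 10.0299.

DWL = $10.0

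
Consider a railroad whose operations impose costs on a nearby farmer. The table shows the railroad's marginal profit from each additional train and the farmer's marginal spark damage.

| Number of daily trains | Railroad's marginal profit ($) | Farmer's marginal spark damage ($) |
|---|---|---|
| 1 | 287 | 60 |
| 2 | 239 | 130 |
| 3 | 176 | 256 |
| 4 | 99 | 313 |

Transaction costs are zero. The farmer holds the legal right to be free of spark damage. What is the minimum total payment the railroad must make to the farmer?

$190

Efficient level: marginal profit ≥ marginal spark damage through level 2, so k* = 2.
With the farmer holding the right, the railroad must at least compensate total damage at k*: 60 + 130 = 190.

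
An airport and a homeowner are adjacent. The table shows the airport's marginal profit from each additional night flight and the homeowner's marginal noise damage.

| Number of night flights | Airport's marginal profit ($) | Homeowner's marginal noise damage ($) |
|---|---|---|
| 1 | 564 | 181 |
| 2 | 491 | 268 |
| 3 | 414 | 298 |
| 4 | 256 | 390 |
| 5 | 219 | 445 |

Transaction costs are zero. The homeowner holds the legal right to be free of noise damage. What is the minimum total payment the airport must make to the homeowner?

Efficient level: marginal profit ≥ marginal noise damage through level 3, so k* = 3.
With the homeowner holding the right, the airport must at least compensate total damage at k*: 181 + 268 + 298 = 747.

$747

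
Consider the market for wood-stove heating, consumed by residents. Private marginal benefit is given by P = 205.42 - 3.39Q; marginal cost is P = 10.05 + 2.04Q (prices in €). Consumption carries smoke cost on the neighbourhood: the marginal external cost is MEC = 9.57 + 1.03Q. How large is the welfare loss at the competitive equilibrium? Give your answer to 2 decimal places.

Market equilibrium (private): 10.05 + 2.04Q = 205.42 - 3.39Q → Q_m = 35.9797.
Social marginal benefit = demand − MEC = 195.85 - 4.42Q.
Set SMB = MC: 195.85 - 4.42Q = 10.05 + 2.04Q → Q* = 28.7616.
Height of the DWL triangle at Q_m is MC(Q_m) − SMB(Q_m) = MEC(Q_m) = 46.6291.
DWL = ½ × 7.2181 × 46.6291 = 168.2868.

DWL = €168.29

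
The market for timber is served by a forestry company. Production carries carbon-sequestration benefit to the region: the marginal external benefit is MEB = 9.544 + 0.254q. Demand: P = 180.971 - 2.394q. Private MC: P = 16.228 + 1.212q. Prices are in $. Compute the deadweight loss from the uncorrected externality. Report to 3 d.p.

DWL = $66.713

Market equilibrium (private): 16.228 + 1.212q = 180.971 - 2.394q → q_m = 45.6858.
Social marginal cost = private MC − MEB = 6.684 + 0.958q.
Set SMC = demand: 6.684 + 0.958q = 180.971 - 2.394q → q* = 51.9949.
The loss is the area between SMC and demand from q* to q_m; with linear curves that's a triangle of height MEB(q_m).
DWL = ½ × 6.3091 × 21.1482 = 66.7131.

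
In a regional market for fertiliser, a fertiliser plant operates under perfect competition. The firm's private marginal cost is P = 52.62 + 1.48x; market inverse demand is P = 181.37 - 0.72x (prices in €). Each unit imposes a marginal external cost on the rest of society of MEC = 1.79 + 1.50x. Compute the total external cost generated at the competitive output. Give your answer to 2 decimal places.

€2673.44

Market equilibrium (private): 52.62 + 1.48x = 181.37 - 0.72x → x_m = 58.5227.
Total external cost = ∫₀^{x_m} (1.79 + 1.50x) dx = 1.79×58.5227 + ½×1.50×58.5227² = 2673.4354.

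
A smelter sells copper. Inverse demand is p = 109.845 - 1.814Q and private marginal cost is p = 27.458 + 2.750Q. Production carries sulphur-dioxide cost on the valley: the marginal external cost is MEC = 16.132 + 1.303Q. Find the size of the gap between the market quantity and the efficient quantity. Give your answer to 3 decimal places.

Market equilibrium (private): 27.458 + 2.750Q = 109.845 - 1.814Q → Q_m = 18.0515.
Social marginal cost = private MC + MEC = 43.590 + 4.053Q.
Set SMC = demand: 43.590 + 4.053Q = 109.845 - 1.814Q → Q* = 11.2928.
Gap = |18.0515 − 11.2928| = 6.7587.

6.759 units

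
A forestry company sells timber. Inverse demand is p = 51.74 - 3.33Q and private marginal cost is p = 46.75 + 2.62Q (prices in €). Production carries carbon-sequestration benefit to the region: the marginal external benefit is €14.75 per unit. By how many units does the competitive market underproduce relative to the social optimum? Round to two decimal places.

Market equilibrium (private): 46.75 + 2.62Q = 51.74 - 3.33Q → Q_m = 0.8387.
Social marginal cost = private MC − MEB = 32.00 + 2.62Q.
Set SMC = demand: 32.00 + 2.62Q = 51.74 - 3.33Q → Q* = 3.3176.
Gap = |0.8387 − 3.3176| = 2.4789.

2.48 units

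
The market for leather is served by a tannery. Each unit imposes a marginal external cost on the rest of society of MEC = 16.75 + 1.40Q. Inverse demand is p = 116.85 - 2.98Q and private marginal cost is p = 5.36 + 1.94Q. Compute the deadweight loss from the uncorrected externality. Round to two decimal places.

Market equilibrium (private): 5.36 + 1.94Q = 116.85 - 2.98Q → Q_m = 22.6606.
Social marginal cost = private MC + MEC = 22.11 + 3.34Q.
Set SMC = demand: 22.11 + 3.34Q = 116.85 - 2.98Q → Q* = 14.9905.
The loss is the area between SMC and demand from Q* to Q_m; with linear curves that's a triangle of height MEC(Q_m).
DWL = ½ × 7.6701 × 48.4748 = 185.9033.

DWL = 185.90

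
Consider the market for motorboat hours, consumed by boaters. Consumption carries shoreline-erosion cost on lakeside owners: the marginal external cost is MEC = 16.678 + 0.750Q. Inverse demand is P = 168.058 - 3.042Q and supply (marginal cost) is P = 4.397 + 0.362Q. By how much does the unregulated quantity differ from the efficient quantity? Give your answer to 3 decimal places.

12.696 units

Market equilibrium (private): 4.397 + 0.362Q = 168.058 - 3.042Q → Q_m = 48.0790.
Social marginal benefit = demand − MEC = 151.380 - 3.792Q.
Set SMB = MC: 151.380 - 3.792Q = 4.397 + 0.362Q → Q* = 35.3835.
Gap = |48.0790 − 35.3835| = 12.6955.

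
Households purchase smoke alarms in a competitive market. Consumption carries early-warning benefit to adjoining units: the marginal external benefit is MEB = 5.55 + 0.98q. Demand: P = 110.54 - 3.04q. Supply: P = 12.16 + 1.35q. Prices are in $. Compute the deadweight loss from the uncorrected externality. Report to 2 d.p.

DWL = $110.98

Market equilibrium (private): 12.16 + 1.35q = 110.54 - 3.04q → q_m = 22.4100.
Social marginal benefit = demand + MEB = 116.09 - 2.06q.
Set SMB = MC: 116.09 - 2.06q = 12.16 + 1.35q → q* = 30.4780.
Height of the DWL triangle at q_m is SMB(q_m) − MC(q_m) = MEB(q_m) = 27.5118.
DWL = ½ × 8.0680 × 27.5118 = 110.9826.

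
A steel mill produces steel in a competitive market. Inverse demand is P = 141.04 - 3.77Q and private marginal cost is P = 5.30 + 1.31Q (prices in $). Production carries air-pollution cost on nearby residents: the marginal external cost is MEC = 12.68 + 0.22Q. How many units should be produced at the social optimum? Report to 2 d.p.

Q* = 23.22

Social marginal cost = private MC + MEC = 17.98 + 1.53Q.
Set SMC = demand: 17.98 + 1.53Q = 141.04 - 3.77Q → Q* = 23.2189.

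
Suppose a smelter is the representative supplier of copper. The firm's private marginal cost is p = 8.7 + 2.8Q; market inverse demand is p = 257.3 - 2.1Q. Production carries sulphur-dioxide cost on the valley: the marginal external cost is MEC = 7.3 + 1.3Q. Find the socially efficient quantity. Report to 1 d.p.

Q* = 38.9

Social marginal cost = private MC + MEC = 16.0 + 4.1Q.
Set SMC = demand: 16.0 + 4.1Q = 257.3 - 2.1Q → Q* = 38.9194.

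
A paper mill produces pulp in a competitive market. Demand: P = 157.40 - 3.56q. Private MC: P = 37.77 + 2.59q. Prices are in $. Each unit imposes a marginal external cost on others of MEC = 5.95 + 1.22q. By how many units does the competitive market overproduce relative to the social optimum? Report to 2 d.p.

4.03 units

Market equilibrium (private): 37.77 + 2.59q = 157.40 - 3.56q → q_m = 19.4520.
Social marginal cost = private MC + MEC = 43.72 + 3.81q.
Set SMC = demand: 43.72 + 3.81q = 157.40 - 3.56q → q* = 15.4247.
Gap = |19.4520 − 15.4247| = 4.0273.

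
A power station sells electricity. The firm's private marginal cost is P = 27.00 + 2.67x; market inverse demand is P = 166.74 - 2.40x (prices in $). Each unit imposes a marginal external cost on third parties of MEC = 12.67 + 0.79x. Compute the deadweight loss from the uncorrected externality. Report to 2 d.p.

DWL = $101.23

Market equilibrium (private): 27.00 + 2.67x = 166.74 - 2.40x → x_m = 27.5621.
Social marginal cost = private MC + MEC = 39.67 + 3.46x.
Set SMC = demand: 39.67 + 3.46x = 166.74 - 2.40x → x* = 21.6843.
Between x* and x_m the wedge SMC − demand runs linearly from 0 to MEC(x_m), so the loss is a triangle.
DWL = ½ × 5.8778 × 34.4441 = 101.2278.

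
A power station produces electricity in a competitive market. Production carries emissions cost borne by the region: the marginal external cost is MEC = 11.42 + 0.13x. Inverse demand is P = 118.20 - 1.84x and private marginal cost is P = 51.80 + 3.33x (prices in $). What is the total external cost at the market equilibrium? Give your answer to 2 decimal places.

Market equilibrium (private): 51.80 + 3.33x = 118.20 - 1.84x → x_m = 12.8433.
Total external cost = ∫₀^{x_m} (11.42 + 0.13x) dx = 11.42×12.8433 + ½×0.13×12.8433² = 157.3923.

$157.39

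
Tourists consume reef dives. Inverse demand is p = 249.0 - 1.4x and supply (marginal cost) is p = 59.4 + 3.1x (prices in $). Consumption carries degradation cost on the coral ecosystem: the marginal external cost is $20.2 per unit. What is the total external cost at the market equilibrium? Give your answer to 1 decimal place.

Market equilibrium (private): 59.4 + 3.1x = 249.0 - 1.4x → x_m = 42.1333.
Total external cost = MEC × x_m = 20.2 × 42.1333 = 851.0927.

$851.1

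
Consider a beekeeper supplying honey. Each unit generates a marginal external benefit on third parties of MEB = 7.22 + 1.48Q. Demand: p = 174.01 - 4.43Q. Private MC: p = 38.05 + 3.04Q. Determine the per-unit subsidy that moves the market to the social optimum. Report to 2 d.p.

Social marginal cost = private MC − MEB = 30.83 + 1.56Q.
Set SMC = demand: 30.83 + 1.56Q = 174.01 - 4.43Q → Q* = 23.9032.
The Pigouvian subsidy equals MEB at Q*: 7.22 + 1.48×23.9032 = 42.5967.

subsidy = 42.60 per unit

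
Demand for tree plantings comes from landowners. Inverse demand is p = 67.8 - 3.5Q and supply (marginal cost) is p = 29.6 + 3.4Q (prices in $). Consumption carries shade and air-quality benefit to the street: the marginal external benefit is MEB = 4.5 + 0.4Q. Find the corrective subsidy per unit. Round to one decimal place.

Social marginal benefit = demand + MEB = 72.3 - 3.1Q.
Set SMB = MC: 72.3 - 3.1Q = 29.6 + 3.4Q → Q* = 6.5692.
The Pigouvian subsidy equals MEB at Q*: 4.5 + 0.4×6.5692 = 7.1277.

subsidy = $7.1 per unit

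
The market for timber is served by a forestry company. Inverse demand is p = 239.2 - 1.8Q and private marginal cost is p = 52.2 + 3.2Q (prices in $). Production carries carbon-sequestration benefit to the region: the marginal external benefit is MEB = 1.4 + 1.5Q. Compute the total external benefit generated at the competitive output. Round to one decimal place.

Market equilibrium (private): 52.2 + 3.2Q = 239.2 - 1.8Q → Q_m = 37.4000.
Total external benefit = ∫₀^{Q_m} (1.4 + 1.5Q) dQ = 1.4×37.4000 + ½×1.5×37.4000² = 1101.4300.

$1101.4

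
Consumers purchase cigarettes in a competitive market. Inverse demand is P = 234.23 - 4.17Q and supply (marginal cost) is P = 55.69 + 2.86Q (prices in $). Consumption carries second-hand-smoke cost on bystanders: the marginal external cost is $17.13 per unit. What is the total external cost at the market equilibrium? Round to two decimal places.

$435.05

Market equilibrium (private): 55.69 + 2.86Q = 234.23 - 4.17Q → Q_m = 25.3969.
Total external cost = MEC × Q_m = 17.13 × 25.3969 = 435.0489.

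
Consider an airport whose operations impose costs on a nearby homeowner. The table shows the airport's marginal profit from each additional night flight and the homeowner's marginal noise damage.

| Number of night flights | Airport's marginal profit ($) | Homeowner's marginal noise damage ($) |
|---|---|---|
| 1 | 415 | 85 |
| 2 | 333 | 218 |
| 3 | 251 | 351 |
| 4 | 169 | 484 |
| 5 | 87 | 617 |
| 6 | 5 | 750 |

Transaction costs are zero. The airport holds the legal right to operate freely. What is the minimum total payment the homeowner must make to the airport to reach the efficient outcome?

Left alone the airport would choose level 6 (marginal profit stays positive).
Efficient level: k* = 2 (marginal profit ≥ marginal noise damage through 2).
The homeowner must at least cover the airport's forgone profit from cutting 6→2: 251 + 169 + 87 + 5 = 512.

$512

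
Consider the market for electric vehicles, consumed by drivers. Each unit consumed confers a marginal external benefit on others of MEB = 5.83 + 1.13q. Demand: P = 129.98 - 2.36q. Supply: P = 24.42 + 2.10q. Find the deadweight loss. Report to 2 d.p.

Market equilibrium (private): 24.42 + 2.10q = 129.98 - 2.36q → q_m = 23.6682.
Social marginal benefit = demand + MEB = 135.81 - 1.23q.
Set SMB = MC: 135.81 - 1.23q = 24.42 + 2.10q → q* = 33.4505.
The welfare-loss triangle has base |q_m − q*| and height MEB(q_m) (the vertical gap between SMB and MC is zero at q* and MEB at q_m).
DWL = ½ × 9.7823 × 32.5750 = 159.3292.

DWL = 159.33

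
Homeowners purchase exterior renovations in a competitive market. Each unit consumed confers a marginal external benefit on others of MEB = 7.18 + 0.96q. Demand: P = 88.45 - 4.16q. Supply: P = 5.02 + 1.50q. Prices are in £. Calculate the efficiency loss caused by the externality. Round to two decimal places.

DWL = £48.40

Market equilibrium (private): 5.02 + 1.50q = 88.45 - 4.16q → q_m = 14.7403.
Social marginal benefit = demand + MEB = 95.63 - 3.20q.
Set SMB = MC: 95.63 - 3.20q = 5.02 + 1.50q → q* = 19.2787.
The loss is the area between SMB and MC from q* to q_m; with linear curves that's a triangle of height MEB(q_m).
DWL = ½ × 4.5384 × 21.3307 = 48.4036.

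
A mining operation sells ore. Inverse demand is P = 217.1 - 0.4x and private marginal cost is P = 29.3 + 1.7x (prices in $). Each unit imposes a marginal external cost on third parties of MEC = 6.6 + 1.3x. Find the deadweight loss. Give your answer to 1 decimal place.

DWL = $2219.7

Market equilibrium (private): 29.3 + 1.7x = 217.1 - 0.4x → x_m = 89.4286.
Social marginal cost = private MC + MEC = 35.9 + 3.0x.
Set SMC = demand: 35.9 + 3.0x = 217.1 - 0.4x → x* = 53.2941.
Between x* and x_m the wedge SMC − demand runs linearly from 0 to MEC(x_m), so the loss is a triangle.
DWL = ½ × 36.1345 × 122.8571 = 2219.6899.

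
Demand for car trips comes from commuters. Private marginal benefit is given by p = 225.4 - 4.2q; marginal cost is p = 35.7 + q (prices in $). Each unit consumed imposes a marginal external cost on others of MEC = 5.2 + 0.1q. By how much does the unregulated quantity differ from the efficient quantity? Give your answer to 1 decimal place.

Market equilibrium (private): 35.7 + q = 225.4 - 4.2q → q_m = 36.4808.
Social marginal benefit = demand − MEC = 220.2 - 4.3q.
Set SMB = MC: 220.2 - 4.3q = 35.7 + q → q* = 34.8113.
Gap = |36.4808 − 34.8113| = 1.6695.

1.7 units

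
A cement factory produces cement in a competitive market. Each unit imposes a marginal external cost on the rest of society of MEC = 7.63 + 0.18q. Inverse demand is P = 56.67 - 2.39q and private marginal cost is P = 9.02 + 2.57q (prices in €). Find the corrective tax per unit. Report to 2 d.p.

Social marginal cost = private MC + MEC = 16.65 + 2.75q.
Set SMC = demand: 16.65 + 2.75q = 56.67 - 2.39q → q* = 7.7860.
The Pigouvian tax equals MEC at q*: 7.63 + 0.18×7.7860 = 9.0315.

tax = €9.03 per unit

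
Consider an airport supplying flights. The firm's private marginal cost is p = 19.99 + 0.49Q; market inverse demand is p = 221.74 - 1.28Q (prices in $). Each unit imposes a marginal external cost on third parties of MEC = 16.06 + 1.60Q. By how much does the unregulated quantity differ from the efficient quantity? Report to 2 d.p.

58.88 units

Market equilibrium (private): 19.99 + 0.49Q = 221.74 - 1.28Q → Q_m = 113.9831.
Social marginal cost = private MC + MEC = 36.05 + 2.09Q.
Set SMC = demand: 36.05 + 2.09Q = 221.74 - 1.28Q → Q* = 55.1009.
Gap = |113.9831 − 55.1009| = 58.8822.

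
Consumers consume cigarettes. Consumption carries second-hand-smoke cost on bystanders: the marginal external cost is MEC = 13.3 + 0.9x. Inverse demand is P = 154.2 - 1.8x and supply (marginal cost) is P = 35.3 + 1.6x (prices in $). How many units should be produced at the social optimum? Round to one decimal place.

x* = 24.6

Social marginal benefit = demand − MEC = 140.9 - 2.7x.
Set SMB = MC: 140.9 - 2.7x = 35.3 + 1.6x → x* = 24.5581.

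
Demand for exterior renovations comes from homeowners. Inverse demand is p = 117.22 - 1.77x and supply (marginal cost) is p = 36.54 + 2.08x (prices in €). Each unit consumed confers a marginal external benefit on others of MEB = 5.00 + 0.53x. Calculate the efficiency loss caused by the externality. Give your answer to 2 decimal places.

DWL = €39.07

Market equilibrium (private): 36.54 + 2.08x = 117.22 - 1.77x → x_m = 20.9558.
Social marginal benefit = demand + MEB = 122.22 - 1.24x.
Set SMB = MC: 122.22 - 1.24x = 36.54 + 2.08x → x* = 25.8072.
Height of the DWL triangle at x_m is SMB(x_m) − MC(x_m) = MEB(x_m) = 16.1066.
DWL = ½ × 4.8514 × 16.1066 = 39.0698.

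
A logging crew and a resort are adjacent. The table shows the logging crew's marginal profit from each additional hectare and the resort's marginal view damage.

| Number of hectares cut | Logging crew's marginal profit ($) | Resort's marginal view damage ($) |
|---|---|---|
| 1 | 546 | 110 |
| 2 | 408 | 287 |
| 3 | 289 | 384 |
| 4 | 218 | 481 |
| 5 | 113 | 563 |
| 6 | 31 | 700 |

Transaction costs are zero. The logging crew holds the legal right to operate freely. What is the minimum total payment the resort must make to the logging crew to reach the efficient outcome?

Left alone the logging crew would choose level 6 (marginal profit stays positive).
Efficient level: k* = 2 (marginal profit ≥ marginal view damage through 2).
The resort must at least cover the logging crew's forgone profit from cutting 6→2: 289 + 218 + 113 + 31 = 651.

$651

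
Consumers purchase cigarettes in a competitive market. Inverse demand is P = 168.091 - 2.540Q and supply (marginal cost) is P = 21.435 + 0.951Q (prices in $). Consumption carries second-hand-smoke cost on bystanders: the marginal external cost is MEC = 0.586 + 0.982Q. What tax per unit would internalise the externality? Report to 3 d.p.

tax = $32.654 per unit

Social marginal benefit = demand − MEC = 167.505 - 3.522Q.
Set SMB = MC: 167.505 - 3.522Q = 21.435 + 0.951Q → Q* = 32.6559.
The Pigouvian tax equals MEC at Q*: 0.586 + 0.982×32.6559 = 32.6541.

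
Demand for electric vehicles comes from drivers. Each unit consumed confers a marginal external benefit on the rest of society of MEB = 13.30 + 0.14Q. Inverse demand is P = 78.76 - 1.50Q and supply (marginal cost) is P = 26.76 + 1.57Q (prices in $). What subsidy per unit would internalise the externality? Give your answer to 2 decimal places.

Social marginal benefit = demand + MEB = 92.06 - 1.36Q.
Set SMB = MC: 92.06 - 1.36Q = 26.76 + 1.57Q → Q* = 22.2867.
The Pigouvian subsidy equals MEB at Q*: 13.30 + 0.14×22.2867 = 16.4201.

subsidy = $16.42 per unit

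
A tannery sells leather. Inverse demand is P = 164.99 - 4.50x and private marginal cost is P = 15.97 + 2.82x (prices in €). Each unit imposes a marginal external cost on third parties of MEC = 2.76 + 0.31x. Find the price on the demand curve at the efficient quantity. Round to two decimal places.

Social marginal cost = private MC + MEC = 18.73 + 3.13x.
Set SMC = demand: 18.73 + 3.13x = 164.99 - 4.50x → x* = 19.1691.
Consumer price on the demand curve at x*: 164.99 − 4.50×19.1691 = 78.7291.

P = €78.73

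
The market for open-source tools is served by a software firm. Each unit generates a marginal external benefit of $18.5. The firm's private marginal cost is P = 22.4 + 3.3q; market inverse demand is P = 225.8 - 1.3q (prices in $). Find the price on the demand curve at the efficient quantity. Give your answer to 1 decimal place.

Social marginal cost = private MC − MEB = 3.9 + 3.3q.
Set SMC = demand: 3.9 + 3.3q = 225.8 - 1.3q → q* = 48.2391.
Consumer price on the demand curve at q*: 225.8 − 1.3×48.2391 = 163.0892.

P = $163.1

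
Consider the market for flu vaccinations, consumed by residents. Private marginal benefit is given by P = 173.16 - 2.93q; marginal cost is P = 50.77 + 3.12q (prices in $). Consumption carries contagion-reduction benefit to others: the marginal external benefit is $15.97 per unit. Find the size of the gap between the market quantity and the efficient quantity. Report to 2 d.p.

Market equilibrium (private): 50.77 + 3.12q = 173.16 - 2.93q → q_m = 20.2298.
Social marginal benefit = demand + MEB = 189.13 - 2.93q.
Set SMB = MC: 189.13 - 2.93q = 50.77 + 3.12q → q* = 22.8694.
Gap = |20.2298 − 22.8694| = 2.6396.

2.64 units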